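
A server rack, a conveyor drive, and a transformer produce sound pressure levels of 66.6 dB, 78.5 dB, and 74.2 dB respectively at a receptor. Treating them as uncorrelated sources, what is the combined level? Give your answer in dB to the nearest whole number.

Incoherent sources combine by intensity addition: L_total = 10·log₁₀(Σ 10^(L_i/10)).
Σ 10^(L/10) = 10^(66.6/10) + 10^(78.5/10) + 10^(74.2/10) = 1.017e+08.
L_total = 10·log₁₀(1.017e+08) = 80.07 dB.

80 dB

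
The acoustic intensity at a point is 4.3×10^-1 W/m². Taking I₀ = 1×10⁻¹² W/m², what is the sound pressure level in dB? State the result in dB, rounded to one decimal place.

L = 10·log₁₀(I/I₀) = 10·log₁₀(4.3×10^-1/10⁻¹²) = 10·log₁₀(4.3×10^11).
L = 10·(0.6335 + 11) = 116.33 dB.

116.3 dB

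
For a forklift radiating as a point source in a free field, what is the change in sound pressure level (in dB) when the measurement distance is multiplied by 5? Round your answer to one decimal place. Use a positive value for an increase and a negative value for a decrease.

A point source loses 6 dB per doubling of distance; generally ΔL = −20·log₁₀(r₂/r₁).
ΔL = −20·log₁₀(5) = -13.98 dB.

-14.0 dB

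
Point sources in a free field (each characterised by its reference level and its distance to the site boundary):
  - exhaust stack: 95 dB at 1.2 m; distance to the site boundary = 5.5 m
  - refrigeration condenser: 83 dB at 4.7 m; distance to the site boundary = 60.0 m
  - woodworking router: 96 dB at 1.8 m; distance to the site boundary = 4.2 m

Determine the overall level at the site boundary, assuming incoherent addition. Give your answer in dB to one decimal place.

89.5 dB

Propagate each source to the receiver with L = L_ref − 20·log₁₀(r/r_ref), then add intensities.
exhaust stack: 95 − 20·log₁₀(5.5/1.2) = 95 − 13.22 = 81.78 dB.
refrigeration condenser: 83 − 20·log₁₀(60.0/4.7) = 83 − 22.12 = 60.88 dB.
woodworking router: 96 − 20·log₁₀(4.2/1.8) = 96 − 7.36 = 88.64 dB.
Σ 10^(L/10) = 8.830e+08 → L_total = 10·log₁₀(8.830e+08) = 89.46 dB.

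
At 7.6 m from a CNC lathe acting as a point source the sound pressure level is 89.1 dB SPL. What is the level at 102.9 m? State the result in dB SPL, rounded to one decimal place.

66.5 dB SPL

Point-source attenuation: ΔL = 20·log₁₀(r₂/r₁) = 20·log₁₀(102.9/7.6) = 22.632 dB.
L₂ = 89.1 − 20·log₁₀(102.9/7.6) = 89.1 − 22.632 = 66.47 dB SPL.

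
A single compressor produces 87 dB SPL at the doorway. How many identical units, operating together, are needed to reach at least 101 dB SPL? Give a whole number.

26

The shortfall is 101 − 87 = 14.0 dB, and N units add 10·log₁₀ N, so need 10·log₁₀ N ≥ 14.0.
N ≥ 10^(14.0/10) = 25.119, so N = 26.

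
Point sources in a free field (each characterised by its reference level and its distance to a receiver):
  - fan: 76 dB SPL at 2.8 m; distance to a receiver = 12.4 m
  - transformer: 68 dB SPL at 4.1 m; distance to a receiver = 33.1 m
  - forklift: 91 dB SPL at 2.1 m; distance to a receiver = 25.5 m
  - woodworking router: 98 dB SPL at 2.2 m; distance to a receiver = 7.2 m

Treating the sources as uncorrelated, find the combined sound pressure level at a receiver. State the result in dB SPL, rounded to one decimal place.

First find each source's level at the receiver (point-source: −20·log₁₀(r/r_ref)), then combine on an intensity basis.
fan: 76 − 20·log₁₀(12.4/2.8) = 76 − 12.93 = 63.07 dB SPL.
transformer: 68 − 20·log₁₀(33.1/4.1) = 68 − 18.14 = 49.86 dB SPL.
forklift: 91 − 20·log₁₀(25.5/2.1) = 91 − 21.69 = 69.31 dB SPL.
woodworking router: 98 − 20·log₁₀(7.2/2.2) = 98 − 10.30 = 87.70 dB SPL.
Σ 10^(L/10) = 5.998e+08 → L_total = 10·log₁₀(5.998e+08) = 87.78 dB SPL.

87.8 dB SPL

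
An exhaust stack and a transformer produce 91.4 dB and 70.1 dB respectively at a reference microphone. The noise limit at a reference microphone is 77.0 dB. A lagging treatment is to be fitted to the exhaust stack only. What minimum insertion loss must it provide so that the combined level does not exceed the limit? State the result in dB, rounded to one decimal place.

The untreated sources together contribute 10^(70.1/10) = 1.023e+07, i.e. 70.10 dB.
To meet 77.0 dB overall, the treated exhaust stack may contribute at most 10^(77.0/10) − 1.023e+07 = 3.989e+07, i.e. 76.01 dB.
So the exhaust stack must be reduced from 91.4 to 76.01 dB: IL = 15.39 dB.

15.4 dB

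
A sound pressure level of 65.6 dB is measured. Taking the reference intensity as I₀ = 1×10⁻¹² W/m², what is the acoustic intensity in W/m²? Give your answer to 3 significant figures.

3.63e-06 W/m²

L = 10·log₁₀(I/I₀) ⇒ I = I₀·10^(L/10) = 10⁻¹² × 10^6.56.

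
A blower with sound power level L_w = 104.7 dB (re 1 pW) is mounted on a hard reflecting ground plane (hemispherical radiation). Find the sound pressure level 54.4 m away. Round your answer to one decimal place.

Free-field hemispherical radiation: L_p = L_w − 10·log₁₀(2π·r²), r = 54.4 m.
2π·r² = 1.859e+04 m², 10·log₁₀ of that is 42.694 dB.
L_p = 104.7 − 42.694 = 62.01 dB.

62.0 dB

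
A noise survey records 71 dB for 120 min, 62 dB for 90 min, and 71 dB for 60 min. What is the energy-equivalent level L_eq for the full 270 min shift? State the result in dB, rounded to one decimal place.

The energy average is taken in the linear domain: L_eq = 10·log₁₀[(Σ tᵢ·10^(Lᵢ/10))/T], T = 270 min.
Σ tᵢ·10^(Lᵢ/10) = 120·10^(71/10) + 90·10^(62/10) + 60·10^(71/10) = 2.409e+09.
L_eq = 10·log₁₀(2.409e+09/270) = 69.50 dB.

69.5 dB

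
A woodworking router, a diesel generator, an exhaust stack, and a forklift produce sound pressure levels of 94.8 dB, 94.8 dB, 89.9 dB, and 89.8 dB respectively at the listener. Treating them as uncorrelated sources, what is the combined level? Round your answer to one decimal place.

For uncorrelated sources the intensities add, so convert each level to linear form, sum, and take 10·log₁₀ of the total.
Σ 10^(L/10) = 10^(94.8/10) + 10^(94.8/10) + 10^(89.9/10) + 10^(89.8/10) = 7.972e+09.
L_total = 10·log₁₀(7.972e+09) = 99.02 dB.

99.0 dB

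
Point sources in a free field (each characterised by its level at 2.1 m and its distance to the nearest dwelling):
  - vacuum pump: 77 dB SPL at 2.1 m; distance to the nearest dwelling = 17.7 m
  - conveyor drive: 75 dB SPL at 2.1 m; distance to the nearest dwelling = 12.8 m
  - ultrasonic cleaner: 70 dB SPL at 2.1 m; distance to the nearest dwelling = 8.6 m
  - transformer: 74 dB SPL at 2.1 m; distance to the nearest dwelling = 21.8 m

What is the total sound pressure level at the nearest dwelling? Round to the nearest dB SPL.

Propagate each source to the receiver with L = L_ref − 20·log₁₀(r/r_ref), then add intensities.
vacuum pump: 77 − 20·log₁₀(17.7/2.1) = 77 − 18.52 = 58.48 dB SPL.
conveyor drive: 75 − 20·log₁₀(12.8/2.1) = 75 − 15.70 = 59.30 dB SPL.
ultrasonic cleaner: 70 − 20·log₁₀(8.6/2.1) = 70 − 12.25 = 57.75 dB SPL.
transformer: 74 − 20·log₁₀(21.8/2.1) = 74 − 20.32 = 53.68 dB SPL.
Σ 10^(L/10) = 2.386e+06 → L_total = 10·log₁₀(2.386e+06) = 63.78 dB SPL.

64 dB SPL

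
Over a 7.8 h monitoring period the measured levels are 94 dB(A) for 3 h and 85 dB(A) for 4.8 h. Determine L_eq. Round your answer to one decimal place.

90.6 dB(A)

L_eq = 10·log₁₀[(1/T)·Σ tᵢ·10^(Lᵢ/10)] with T = 7.8 h.
Σ tᵢ·10^(Lᵢ/10) = 3·10^(94/10) + 4.8·10^(85/10) = 9.054e+09.
L_eq = 10·log₁₀(9.054e+09/7.8) = 90.65 dB(A).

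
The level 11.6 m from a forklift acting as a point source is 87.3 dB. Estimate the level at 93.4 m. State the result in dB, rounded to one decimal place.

Spherical spreading from a point source gives a 20·log₁₀(r₂/r₁) drop.
L₂ = 87.3 − 20·log₁₀(93.4/11.6) = 87.3 − 18.118 = 69.18 dB.

69.2 dB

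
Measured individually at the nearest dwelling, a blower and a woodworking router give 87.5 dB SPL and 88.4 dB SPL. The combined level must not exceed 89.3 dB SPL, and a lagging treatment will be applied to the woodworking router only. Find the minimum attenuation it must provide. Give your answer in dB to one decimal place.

Fixed contribution from the other source: Σ 10^(L/10) = 10^(87.5/10) = 5.623e+08 (87.50 dB SPL).
The limit corresponds to 10^(89.3/10) = 8.511e+08; subtracting the fixed part leaves 2.888e+08 for the woodworking router, i.e. 84.61 dB SPL.
Required insertion loss = 88.4 − 84.61 = 3.79 dB.

3.8 dB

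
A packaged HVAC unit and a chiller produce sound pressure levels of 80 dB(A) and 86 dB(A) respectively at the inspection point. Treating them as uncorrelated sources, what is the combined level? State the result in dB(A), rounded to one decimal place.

Incoherent sources combine by intensity addition: L_total = 10·log₁₀(Σ 10^(L_i/10)).
Σ 10^(L/10) = 10^(80/10) + 10^(86/10) = 4.981e+08.
L_total = 10·log₁₀(4.981e+08) = 86.97 dB(A).

87.0 dB(A)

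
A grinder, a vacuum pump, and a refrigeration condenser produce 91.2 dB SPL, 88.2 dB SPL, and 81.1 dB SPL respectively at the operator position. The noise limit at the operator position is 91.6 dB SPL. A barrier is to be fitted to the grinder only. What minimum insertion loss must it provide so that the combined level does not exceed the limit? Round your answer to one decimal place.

3.0 dB

Everything except the grinder sums to 10^(88.2/10) + 10^(81.1/10) = 7.895e+08 in linear terms, 88.97 dB SPL.
To meet 91.6 dB SPL overall, the treated grinder may contribute at most 10^(91.6/10) − 7.895e+08 = 6.559e+08, i.e. 88.17 dB SPL.
So the grinder must be reduced from 91.2 to 88.17 dB SPL: IL = 3.03 dB.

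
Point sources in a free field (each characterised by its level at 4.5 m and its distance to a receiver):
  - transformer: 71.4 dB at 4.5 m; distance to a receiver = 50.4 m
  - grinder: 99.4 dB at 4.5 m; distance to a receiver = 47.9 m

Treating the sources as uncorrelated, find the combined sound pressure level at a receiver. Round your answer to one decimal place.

78.9 dB

Apply inverse-square spreading to bring every level to the receiver, then sum 10^(L/10).
transformer: 71.4 − 20·log₁₀(50.4/4.5) = 71.4 − 20.98 = 50.42 dB.
grinder: 99.4 − 20·log₁₀(47.9/4.5) = 99.4 − 20.54 = 78.86 dB.
Σ 10^(L/10) = 7.698e+07 → L_total = 10·log₁₀(7.698e+07) = 78.86 dB.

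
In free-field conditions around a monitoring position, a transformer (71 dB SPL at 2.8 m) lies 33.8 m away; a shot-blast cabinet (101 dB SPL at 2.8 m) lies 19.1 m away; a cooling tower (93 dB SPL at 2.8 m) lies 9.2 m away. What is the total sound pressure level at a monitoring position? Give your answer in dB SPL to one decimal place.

86.6 dB SPL

Propagate each source to the receiver with L = L_ref − 20·log₁₀(r/r_ref), then add intensities.
transformer: 71 − 20·log₁₀(33.8/2.8) = 71 − 21.64 = 49.36 dB SPL.
shot-blast cabinet: 101 − 20·log₁₀(19.1/2.8) = 101 − 16.68 = 84.32 dB SPL.
cooling tower: 93 − 20·log₁₀(9.2/2.8) = 93 − 10.33 = 82.67 dB SPL.
Σ 10^(L/10) = 4.555e+08 → L_total = 10·log₁₀(4.555e+08) = 86.58 dB SPL.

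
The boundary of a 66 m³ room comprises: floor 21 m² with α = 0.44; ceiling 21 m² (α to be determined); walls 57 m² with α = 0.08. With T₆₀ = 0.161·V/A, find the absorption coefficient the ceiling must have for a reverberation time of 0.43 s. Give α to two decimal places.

A = 0.161·V/T₆₀ = 0.161·66/0.43 = 24.71 m² sabins.
Absorption from the other surfaces = 21·0.44 + 57·0.08 = 13.80 m², so the ceiling must supply 10.91 m² over 21 m².
α = 10.91/21 = 0.520.

0.52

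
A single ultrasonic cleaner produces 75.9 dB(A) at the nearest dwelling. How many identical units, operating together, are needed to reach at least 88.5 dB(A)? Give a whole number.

19

The shortfall is 88.5 − 75.9 = 12.6 dB, and N units add 10·log₁₀ N, so need 10·log₁₀ N ≥ 12.6.
N ≥ 10^(12.6/10) = 18.197, so N = 19.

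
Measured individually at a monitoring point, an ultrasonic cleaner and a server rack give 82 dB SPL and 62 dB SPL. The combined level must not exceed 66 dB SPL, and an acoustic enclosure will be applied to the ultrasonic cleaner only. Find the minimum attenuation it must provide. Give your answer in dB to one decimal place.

Everything except the ultrasonic cleaner sums to 10^(62/10) = 1.585e+06 in linear terms, 62.00 dB SPL.
To meet 66 dB SPL overall, the treated ultrasonic cleaner may contribute at most 10^(66/10) − 1.585e+06 = 2.396e+06, i.e. 63.80 dB SPL.
Required insertion loss = 82 − 63.80 = 18.20 dB.

18.2 dB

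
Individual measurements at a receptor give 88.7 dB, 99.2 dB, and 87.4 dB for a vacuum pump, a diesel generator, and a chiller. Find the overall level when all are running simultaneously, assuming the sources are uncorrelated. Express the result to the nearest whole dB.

Incoherent sources combine by intensity addition: L_total = 10·log₁₀(Σ 10^(L_i/10)).
Σ 10^(L/10) = 10^(88.7/10) + 10^(99.2/10) + 10^(87.4/10) = 9.608e+09.
L_total = 10·log₁₀(9.608e+09) = 99.83 dB.

100 dB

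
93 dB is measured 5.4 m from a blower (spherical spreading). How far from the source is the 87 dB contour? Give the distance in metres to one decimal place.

For a point source L₁ − L₂ = 20·log₁₀(r₂/r₁), so r₂ = r₁·10^((L₁−L₂)/20).
r₂ = 5.4·10^((93−87)/20) = 5.4·10^(6.0/20) = 10.77 m.

10.8 m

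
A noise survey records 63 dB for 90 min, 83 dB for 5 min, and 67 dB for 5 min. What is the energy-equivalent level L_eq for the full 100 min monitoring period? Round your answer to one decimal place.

70.8 dB

Weight each interval's intensity by its duration and average over T = 100 min:
Σ tᵢ·10^(Lᵢ/10) = 90·10^(63/10) + 5·10^(83/10) + 5·10^(67/10) = 1.202e+09.
L_eq = 10·log₁₀(1.202e+09/100) = 70.80 dB.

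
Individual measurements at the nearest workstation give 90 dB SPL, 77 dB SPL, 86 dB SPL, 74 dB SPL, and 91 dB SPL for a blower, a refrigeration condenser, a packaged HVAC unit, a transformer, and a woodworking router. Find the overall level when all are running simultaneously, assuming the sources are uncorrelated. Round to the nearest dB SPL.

94 dB SPL

Incoherent sources combine by intensity addition: L_total = 10·log₁₀(Σ 10^(L_i/10)).
Σ 10^(L/10) = 10^(90/10) + 10^(77/10) + 10^(86/10) + 10^(74/10) + 10^(91/10) = 2.732e+09.
L_total = 10·log₁₀(2.732e+09) = 94.37 dB SPL.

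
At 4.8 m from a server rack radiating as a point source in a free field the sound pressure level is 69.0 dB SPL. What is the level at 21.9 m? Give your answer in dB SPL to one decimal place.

Point-source attenuation: ΔL = 20·log₁₀(r₂/r₁) = 20·log₁₀(21.9/4.8) = 13.184 dB.
L₂ = 69.0 − 20·log₁₀(21.9/4.8) = 69.0 − 13.184 = 55.82 dB SPL.

55.8 dB SPL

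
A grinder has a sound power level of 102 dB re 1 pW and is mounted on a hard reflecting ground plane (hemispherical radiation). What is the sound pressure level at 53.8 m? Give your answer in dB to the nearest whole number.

Free-field hemispherical radiation: L_p = L_w − 10·log₁₀(2π·r²), r = 53.8 m.
2π·r² = 1.819e+04 m², 10·log₁₀ of that is 42.597 dB.
L_p = 102 − 42.597 = 59.40 dB.

59 dB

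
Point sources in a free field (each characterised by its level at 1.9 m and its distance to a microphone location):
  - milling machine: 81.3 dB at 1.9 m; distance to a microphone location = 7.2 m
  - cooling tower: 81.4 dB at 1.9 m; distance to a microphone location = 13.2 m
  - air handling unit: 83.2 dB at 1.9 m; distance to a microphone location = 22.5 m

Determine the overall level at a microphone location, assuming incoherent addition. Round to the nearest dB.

71 dB

Propagate each source to the receiver with L = L_ref − 20·log₁₀(r/r_ref), then add intensities.
milling machine: 81.3 − 20·log₁₀(7.2/1.9) = 81.3 − 11.57 = 69.73 dB.
cooling tower: 81.4 − 20·log₁₀(13.2/1.9) = 81.4 − 16.84 = 64.56 dB.
air handling unit: 83.2 − 20·log₁₀(22.5/1.9) = 83.2 − 21.47 = 61.73 dB.
Σ 10^(L/10) = 1.374e+07 → L_total = 10·log₁₀(1.374e+07) = 71.38 dB.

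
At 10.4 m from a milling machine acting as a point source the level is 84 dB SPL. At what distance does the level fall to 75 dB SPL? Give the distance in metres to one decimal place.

Point-source spreading drops the level by 20·log₁₀(r₂/r₁); inverting, r₂/r₁ = 10^(ΔL/20).
r₂ = 10.4·10^((84−75)/20) = 10.4·10^(9.0/20) = 29.31 m.

29.3 m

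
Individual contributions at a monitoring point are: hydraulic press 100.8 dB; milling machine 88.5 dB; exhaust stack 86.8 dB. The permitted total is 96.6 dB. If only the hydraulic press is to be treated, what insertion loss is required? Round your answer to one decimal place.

5.5 dB

Everything except the hydraulic press sums to 10^(88.5/10) + 10^(86.8/10) = 1.187e+09 in linear terms, 90.74 dB.
The limit corresponds to 10^(96.6/10) = 4.571e+09; subtracting the fixed part leaves 3.384e+09 for the hydraulic press, i.e. 95.29 dB.
Required insertion loss = 100.8 − 95.29 = 5.51 dB.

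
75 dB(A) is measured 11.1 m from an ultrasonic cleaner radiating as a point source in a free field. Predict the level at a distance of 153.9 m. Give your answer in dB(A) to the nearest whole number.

52 dB(A)

For a point source, L₂ = L₁ − 20·log₁₀(r₂/r₁).
L₂ = 75 − 20·log₁₀(153.9/11.1) = 75 − 22.838 = 52.16 dB(A).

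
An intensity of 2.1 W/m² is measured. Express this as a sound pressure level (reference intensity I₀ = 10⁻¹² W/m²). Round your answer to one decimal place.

123.2 dB

I/I₀ = 2.1/10⁻¹² = 2.1×10^12, and L = 10·log₁₀(I/I₀).
L = 10·(0.3222 + 12) = 123.22 dB.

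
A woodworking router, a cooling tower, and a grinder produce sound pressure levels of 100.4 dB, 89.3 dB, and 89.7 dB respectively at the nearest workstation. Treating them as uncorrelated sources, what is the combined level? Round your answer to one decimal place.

For uncorrelated sources the intensities add, so convert each level to linear form, sum, and take 10·log₁₀ of the total.
Σ 10^(L/10) = 10^(100.4/10) + 10^(89.3/10) + 10^(89.7/10) = 1.275e+10.
L_total = 10·log₁₀(1.275e+10) = 101.05 dB.

101.1 dB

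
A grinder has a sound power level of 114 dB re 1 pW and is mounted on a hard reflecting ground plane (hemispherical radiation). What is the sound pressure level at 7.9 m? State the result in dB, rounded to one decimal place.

88.1 dB

The power spreads over a hemisphere of area 2π·r², so L_p = L_w − 10·log₁₀(2π·r²).
2π·r² = 392.1 m², 10·log₁₀ of that is 25.934 dB.
L_p = 114 − 25.934 = 88.07 dB.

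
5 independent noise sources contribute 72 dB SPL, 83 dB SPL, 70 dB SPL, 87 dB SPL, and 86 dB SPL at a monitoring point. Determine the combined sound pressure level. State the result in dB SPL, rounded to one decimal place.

90.5 dB SPL

For uncorrelated sources the intensities add, so convert each level to linear form, sum, and take 10·log₁₀ of the total.
Σ 10^(L/10) = 10^(72/10) + 10^(83/10) + 10^(70/10) + 10^(87/10) + 10^(86/10) = 1.125e+09.
L_total = 10·log₁₀(1.125e+09) = 90.51 dB SPL.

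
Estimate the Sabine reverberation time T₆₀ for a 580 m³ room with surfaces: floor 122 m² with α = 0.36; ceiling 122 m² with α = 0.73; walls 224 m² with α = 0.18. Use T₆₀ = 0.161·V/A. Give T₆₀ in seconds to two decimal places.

0.54 s

Total absorption A = 122·0.36 + 122·0.73 + 224·0.18 = 173.30 m² sabins.
T₆₀ = 0.161 × 580 / 173.30 = 0.539 s.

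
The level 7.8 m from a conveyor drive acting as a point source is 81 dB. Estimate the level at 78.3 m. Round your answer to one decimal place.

Spherical spreading from a point source gives a 20·log₁₀(r₂/r₁) drop.
L₂ = 81 − 20·log₁₀(78.3/7.8) = 81 − 20.033 = 60.97 dB.

61.0 dB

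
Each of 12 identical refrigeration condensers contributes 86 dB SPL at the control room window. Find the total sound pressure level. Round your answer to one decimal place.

L_total = L₁ + 10·log₁₀ N for N identical incoherent sources.
L_total = 86 + 10·log₁₀(12) = 86 + 10.792 = 96.79 dB SPL.

96.8 dB SPL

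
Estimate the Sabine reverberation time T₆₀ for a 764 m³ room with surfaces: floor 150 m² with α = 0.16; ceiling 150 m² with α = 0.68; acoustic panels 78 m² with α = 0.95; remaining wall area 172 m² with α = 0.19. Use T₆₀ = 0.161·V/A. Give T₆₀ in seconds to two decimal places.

Summing Sᵢαᵢ: 150·0.16 + 150·0.68 + 78·0.95 + 172·0.19 = 232.78 m².
T₆₀ = 0.161 × 764 / 232.78 = 0.528 s.

0.53 s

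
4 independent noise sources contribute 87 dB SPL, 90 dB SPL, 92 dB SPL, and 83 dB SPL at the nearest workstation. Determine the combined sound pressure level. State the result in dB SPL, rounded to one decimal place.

For uncorrelated sources the intensities add, so convert each level to linear form, sum, and take 10·log₁₀ of the total.
Σ 10^(L/10) = 10^(87/10) + 10^(90/10) + 10^(92/10) + 10^(83/10) = 3.286e+09.
L_total = 10·log₁₀(3.286e+09) = 95.17 dB SPL.

95.2 dB SPL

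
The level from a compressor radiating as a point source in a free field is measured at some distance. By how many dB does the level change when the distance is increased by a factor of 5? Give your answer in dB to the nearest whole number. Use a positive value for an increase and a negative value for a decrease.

Point-source spreading: ΔL = −20·log₁₀(r₂/r₁).
ΔL = −20·log₁₀(5) = -13.98 dB.

-14 dB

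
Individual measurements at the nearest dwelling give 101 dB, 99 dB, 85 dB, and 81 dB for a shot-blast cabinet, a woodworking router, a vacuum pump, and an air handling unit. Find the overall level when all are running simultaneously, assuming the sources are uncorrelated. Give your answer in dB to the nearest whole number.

Incoherent sources combine by intensity addition: L_total = 10·log₁₀(Σ 10^(L_i/10)).
Σ 10^(L/10) = 10^(101/10) + 10^(99/10) + 10^(85/10) + 10^(81/10) = 2.097e+10.
L_total = 10·log₁₀(2.097e+10) = 103.22 dB.

103 dB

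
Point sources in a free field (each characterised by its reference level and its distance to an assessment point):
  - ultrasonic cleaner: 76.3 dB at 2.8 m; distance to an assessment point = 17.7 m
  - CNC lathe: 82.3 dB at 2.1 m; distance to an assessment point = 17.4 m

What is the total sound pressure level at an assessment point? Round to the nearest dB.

65 dB

Propagate each source to the receiver with L = L_ref − 20·log₁₀(r/r_ref), then add intensities.
ultrasonic cleaner: 76.3 − 20·log₁₀(17.7/2.8) = 76.3 − 16.02 = 60.28 dB.
CNC lathe: 82.3 − 20·log₁₀(17.4/2.1) = 82.3 − 18.37 = 63.93 dB.
Σ 10^(L/10) = 3.541e+06 → L_total = 10·log₁₀(3.541e+06) = 65.49 dB.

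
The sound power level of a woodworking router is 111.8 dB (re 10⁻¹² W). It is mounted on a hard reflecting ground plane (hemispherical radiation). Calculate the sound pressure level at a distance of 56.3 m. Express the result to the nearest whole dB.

69 dB

Free-field hemispherical radiation: L_p = L_w − 10·log₁₀(2π·r²), r = 56.3 m.
2π·r² = 1.992e+04 m², 10·log₁₀ of that is 42.992 dB.
L_p = 111.8 − 42.992 = 68.81 dB.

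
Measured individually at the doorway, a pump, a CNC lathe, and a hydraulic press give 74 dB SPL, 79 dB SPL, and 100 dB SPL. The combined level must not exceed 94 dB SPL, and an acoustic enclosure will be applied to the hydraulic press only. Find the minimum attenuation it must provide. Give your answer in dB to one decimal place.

Everything except the hydraulic press sums to 10^(74/10) + 10^(79/10) = 1.046e+08 in linear terms, 80.19 dB SPL.
To meet 94 dB SPL overall, the treated hydraulic press may contribute at most 10^(94/10) − 1.046e+08 = 2.407e+09, i.e. 93.82 dB SPL.
Required insertion loss = 100 − 93.82 = 6.18 dB.

6.2 dB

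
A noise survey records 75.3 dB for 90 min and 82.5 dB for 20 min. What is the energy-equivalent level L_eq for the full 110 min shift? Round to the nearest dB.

78 dB

L_eq = 10·log₁₀[(1/T)·Σ tᵢ·10^(Lᵢ/10)] with T = 110 min.
Σ tᵢ·10^(Lᵢ/10) = 90·10^(75.3/10) + 20·10^(82.5/10) = 6.606e+09.
L_eq = 10·log₁₀(6.606e+09/110) = 77.79 dB.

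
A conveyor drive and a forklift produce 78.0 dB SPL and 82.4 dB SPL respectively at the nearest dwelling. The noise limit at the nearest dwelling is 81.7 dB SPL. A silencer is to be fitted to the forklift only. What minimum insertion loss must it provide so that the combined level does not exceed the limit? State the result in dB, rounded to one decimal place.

3.1 dB

The untreated sources together contribute 10^(78.0/10) = 6.310e+07, i.e. 78.00 dB SPL.
The limit corresponds to 10^(81.7/10) = 1.479e+08; subtracting the fixed part leaves 8.482e+07 for the forklift, i.e. 79.28 dB SPL.
So the forklift must be reduced from 82.4 to 79.28 dB SPL: IL = 3.12 dB.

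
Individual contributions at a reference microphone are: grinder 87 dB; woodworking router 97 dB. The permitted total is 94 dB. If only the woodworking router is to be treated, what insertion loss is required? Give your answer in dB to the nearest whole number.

Fixed contribution from the other source: Σ 10^(L/10) = 10^(87/10) = 5.012e+08 (87.00 dB).
The limit corresponds to 10^(94/10) = 2.512e+09; subtracting the fixed part leaves 2.011e+09 for the woodworking router, i.e. 93.03 dB.
So the woodworking router must be reduced from 97 to 93.03 dB: IL = 3.97 dB.

4 dB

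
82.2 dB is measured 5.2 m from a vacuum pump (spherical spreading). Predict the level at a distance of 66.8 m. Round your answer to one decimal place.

Spherical spreading from a point source gives a 20·log₁₀(r₂/r₁) drop.
L₂ = 82.2 − 20·log₁₀(66.8/5.2) = 82.2 − 22.175 = 60.02 dB.

60.0 dB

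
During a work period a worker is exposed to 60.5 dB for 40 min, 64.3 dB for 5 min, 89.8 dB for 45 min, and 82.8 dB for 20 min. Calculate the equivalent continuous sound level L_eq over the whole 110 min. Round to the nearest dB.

L_eq = 10·log₁₀[(1/T)·Σ tᵢ·10^(Lᵢ/10)] with T = 110 min.
Σ tᵢ·10^(Lᵢ/10) = 40·10^(60.5/10) + 5·10^(64.3/10) + 45·10^(89.8/10) + 20·10^(82.8/10) = 4.684e+10.
L_eq = 10·log₁₀(4.684e+10/110) = 86.29 dB.

86 dB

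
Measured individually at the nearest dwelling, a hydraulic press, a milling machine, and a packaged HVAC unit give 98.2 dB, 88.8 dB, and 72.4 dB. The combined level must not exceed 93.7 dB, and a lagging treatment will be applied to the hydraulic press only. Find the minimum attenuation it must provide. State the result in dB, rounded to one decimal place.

Fixed contribution from the other sources: Σ 10^(L/10) = 10^(88.8/10) + 10^(72.4/10) = 7.760e+08 (88.90 dB).
The limit corresponds to 10^(93.7/10) = 2.344e+09; subtracting the fixed part leaves 1.568e+09 for the hydraulic press, i.e. 91.95 dB.
Required insertion loss = 98.2 − 91.95 = 6.25 dB.

6.2 dB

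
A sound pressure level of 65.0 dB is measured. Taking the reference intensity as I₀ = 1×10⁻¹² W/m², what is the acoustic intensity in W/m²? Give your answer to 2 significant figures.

I/I₀ = 10^(65.0/10) = 3.162e+06, so I = 3.162e+06 × 10⁻¹² W/m².

3.2e-06 W/m²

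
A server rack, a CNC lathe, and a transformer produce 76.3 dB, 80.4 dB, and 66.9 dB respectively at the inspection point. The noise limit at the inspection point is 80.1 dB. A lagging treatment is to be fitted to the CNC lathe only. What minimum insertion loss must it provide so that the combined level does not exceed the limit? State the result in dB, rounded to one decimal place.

The untreated sources together contribute 10^(76.3/10) + 10^(66.9/10) = 4.756e+07, i.e. 76.77 dB.
The limit corresponds to 10^(80.1/10) = 1.023e+08; subtracting the fixed part leaves 5.477e+07 for the CNC lathe, i.e. 77.39 dB.
So the CNC lathe must be reduced from 80.4 to 77.39 dB: IL = 3.01 dB.

3.0 dB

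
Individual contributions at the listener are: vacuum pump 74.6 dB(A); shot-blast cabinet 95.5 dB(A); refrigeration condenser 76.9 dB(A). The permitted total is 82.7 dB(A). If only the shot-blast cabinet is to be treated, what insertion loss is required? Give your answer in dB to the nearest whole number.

15 dB

Fixed contribution from the other sources: Σ 10^(L/10) = 10^(74.6/10) + 10^(76.9/10) = 7.782e+07 (78.91 dB(A)).
To meet 82.7 dB(A) overall, the treated shot-blast cabinet may contribute at most 10^(82.7/10) − 7.782e+07 = 1.084e+08, i.e. 80.35 dB(A).
Required insertion loss = 95.5 − 80.35 = 15.15 dB.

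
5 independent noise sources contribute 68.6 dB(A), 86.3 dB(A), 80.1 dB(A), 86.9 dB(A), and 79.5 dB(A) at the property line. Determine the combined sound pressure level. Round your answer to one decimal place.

90.5 dB(A)

Incoherent sources combine by intensity addition: L_total = 10·log₁₀(Σ 10^(L_i/10)).
Σ 10^(L/10) = 10^(68.6/10) + 10^(86.3/10) + 10^(80.1/10) + 10^(86.9/10) + 10^(79.5/10) = 1.115e+09.
L_total = 10·log₁₀(1.115e+09) = 90.47 dB(A).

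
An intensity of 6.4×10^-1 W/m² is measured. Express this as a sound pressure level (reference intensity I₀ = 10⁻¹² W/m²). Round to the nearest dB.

I/I₀ = 6.4×10^-1/10⁻¹² = 6.4×10^11, and L = 10·log₁₀(I/I₀).
L = 10·(0.8062 + 11) = 118.06 dB.

118 dB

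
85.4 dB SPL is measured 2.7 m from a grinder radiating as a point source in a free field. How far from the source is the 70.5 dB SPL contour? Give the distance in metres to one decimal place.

15.0 m

For a point source L₁ − L₂ = 20·log₁₀(r₂/r₁), so r₂ = r₁·10^((L₁−L₂)/20).
r₂ = 2.7·10^((85.4−70.5)/20) = 2.7·10^(14.9/20) = 15.01 m.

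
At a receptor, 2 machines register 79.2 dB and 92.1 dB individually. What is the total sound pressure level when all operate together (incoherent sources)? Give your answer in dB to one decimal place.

92.3 dB

For uncorrelated sources the intensities add, so convert each level to linear form, sum, and take 10·log₁₀ of the total.
Σ 10^(L/10) = 10^(79.2/10) + 10^(92.1/10) = 1.705e+09.
L_total = 10·log₁₀(1.705e+09) = 92.32 dB.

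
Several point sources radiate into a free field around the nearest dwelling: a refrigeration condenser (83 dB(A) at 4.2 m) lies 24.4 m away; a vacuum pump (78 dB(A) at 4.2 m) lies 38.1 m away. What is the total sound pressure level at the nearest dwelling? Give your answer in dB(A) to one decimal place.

68.2 dB(A)

Propagate each source to the receiver with L = L_ref − 20·log₁₀(r/r_ref), then add intensities.
refrigeration condenser: 83 − 20·log₁₀(24.4/4.2) = 83 − 15.28 = 67.72 dB(A).
vacuum pump: 78 − 20·log₁₀(38.1/4.2) = 78 − 19.15 = 58.85 dB(A).
Σ 10^(L/10) = 6.679e+06 → L_total = 10·log₁₀(6.679e+06) = 68.25 dB(A).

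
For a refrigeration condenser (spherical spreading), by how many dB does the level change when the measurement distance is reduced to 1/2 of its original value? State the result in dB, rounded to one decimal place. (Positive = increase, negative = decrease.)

Point-source spreading: ΔL = −20·log₁₀(r₂/r₁).
ΔL = −20·log₁₀(0.5) = +6.02 dB.

+6.0 dB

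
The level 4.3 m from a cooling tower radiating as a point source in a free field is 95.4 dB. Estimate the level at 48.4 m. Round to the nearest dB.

Point-source attenuation: ΔL = 20·log₁₀(r₂/r₁) = 20·log₁₀(48.4/4.3) = 21.028 dB.
L₂ = 95.4 − 20·log₁₀(48.4/4.3) = 95.4 − 21.028 = 74.37 dB.

74 dB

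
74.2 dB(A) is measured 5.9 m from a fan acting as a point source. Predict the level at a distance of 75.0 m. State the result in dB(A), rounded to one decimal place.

52.1 dB(A)

Point-source attenuation: ΔL = 20·log₁₀(r₂/r₁) = 20·log₁₀(75.0/5.9) = 22.084 dB.
L₂ = 74.2 − 20·log₁₀(75.0/5.9) = 74.2 − 22.084 = 52.12 dB(A).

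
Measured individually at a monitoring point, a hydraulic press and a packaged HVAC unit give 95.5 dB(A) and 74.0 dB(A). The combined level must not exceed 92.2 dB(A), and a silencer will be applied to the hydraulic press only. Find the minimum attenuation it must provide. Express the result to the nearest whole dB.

3 dB

Everything except the hydraulic press sums to 10^(74.0/10) = 2.512e+07 in linear terms, 74.00 dB(A).
The limit corresponds to 10^(92.2/10) = 1.660e+09; subtracting the fixed part leaves 1.634e+09 for the hydraulic press, i.e. 92.13 dB(A).
So the hydraulic press must be reduced from 95.5 to 92.13 dB(A): IL = 3.37 dB.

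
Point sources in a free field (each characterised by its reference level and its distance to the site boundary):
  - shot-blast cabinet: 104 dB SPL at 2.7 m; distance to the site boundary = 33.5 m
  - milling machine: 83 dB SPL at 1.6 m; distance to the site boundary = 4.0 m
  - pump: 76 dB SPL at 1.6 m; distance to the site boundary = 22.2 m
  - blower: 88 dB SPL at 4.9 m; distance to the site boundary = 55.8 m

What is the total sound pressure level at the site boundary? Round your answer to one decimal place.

Apply inverse-square spreading to bring every level to the receiver, then sum 10^(L/10).
shot-blast cabinet: 104 − 20·log₁₀(33.5/2.7) = 104 − 21.87 = 82.13 dB SPL.
milling machine: 83 − 20·log₁₀(4.0/1.6) = 83 − 7.96 = 75.04 dB SPL.
pump: 76 − 20·log₁₀(22.2/1.6) = 76 − 22.84 = 53.16 dB SPL.
blower: 88 − 20·log₁₀(55.8/4.9) = 88 − 21.13 = 66.87 dB SPL.
Σ 10^(L/10) = 2.002e+08 → L_total = 10·log₁₀(2.002e+08) = 83.01 dB SPL.

83.0 dB SPL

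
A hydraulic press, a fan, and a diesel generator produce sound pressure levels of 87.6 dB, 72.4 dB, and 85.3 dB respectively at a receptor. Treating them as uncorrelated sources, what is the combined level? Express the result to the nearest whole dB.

Incoherent sources combine by intensity addition: L_total = 10·log₁₀(Σ 10^(L_i/10)).
Σ 10^(L/10) = 10^(87.6/10) + 10^(72.4/10) + 10^(85.3/10) = 9.317e+08.
L_total = 10·log₁₀(9.317e+08) = 89.69 dB.

90 dB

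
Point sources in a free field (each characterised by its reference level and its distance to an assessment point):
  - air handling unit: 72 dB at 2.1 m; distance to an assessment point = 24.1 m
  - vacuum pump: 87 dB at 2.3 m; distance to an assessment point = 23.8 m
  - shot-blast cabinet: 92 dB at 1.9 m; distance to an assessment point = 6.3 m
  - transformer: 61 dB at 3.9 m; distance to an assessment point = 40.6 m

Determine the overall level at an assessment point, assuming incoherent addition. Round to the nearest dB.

Propagate each source to the receiver with L = L_ref − 20·log₁₀(r/r_ref), then add intensities.
air handling unit: 72 − 20·log₁₀(24.1/2.1) = 72 − 21.20 = 50.80 dB.
vacuum pump: 87 − 20·log₁₀(23.8/2.3) = 87 − 20.30 = 66.70 dB.
shot-blast cabinet: 92 − 20·log₁₀(6.3/1.9) = 92 − 10.41 = 81.59 dB.
transformer: 61 − 20·log₁₀(40.6/3.9) = 61 − 20.35 = 40.65 dB.
Σ 10^(L/10) = 1.490e+08 → L_total = 10·log₁₀(1.490e+08) = 81.73 dB.

82 dB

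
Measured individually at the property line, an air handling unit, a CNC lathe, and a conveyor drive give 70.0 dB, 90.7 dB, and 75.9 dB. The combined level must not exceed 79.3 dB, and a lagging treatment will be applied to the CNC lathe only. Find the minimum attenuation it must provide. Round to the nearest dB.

15 dB

Everything except the CNC lathe sums to 10^(70.0/10) + 10^(75.9/10) = 4.890e+07 in linear terms, 76.89 dB.
The limit corresponds to 10^(79.3/10) = 8.511e+07; subtracting the fixed part leaves 3.621e+07 for the CNC lathe, i.e. 75.59 dB.
Required insertion loss = 90.7 − 75.59 = 15.11 dB.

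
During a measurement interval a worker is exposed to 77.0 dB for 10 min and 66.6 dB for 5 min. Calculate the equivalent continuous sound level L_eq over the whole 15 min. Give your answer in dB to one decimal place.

The energy average is taken in the linear domain: L_eq = 10·log₁₀[(Σ tᵢ·10^(Lᵢ/10))/T], T = 15 min.
Σ tᵢ·10^(Lᵢ/10) = 10·10^(77.0/10) + 5·10^(66.6/10) = 5.240e+08.
L_eq = 10·log₁₀(5.240e+08/15) = 75.43 dB.

75.4 dB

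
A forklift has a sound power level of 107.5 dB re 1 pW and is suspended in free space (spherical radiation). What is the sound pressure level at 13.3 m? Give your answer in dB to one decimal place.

L_p = L_w − 10·log₁₀(4π·r²) with r = 13.3 m.
4π·r² = 2223 m², 10·log₁₀ of that is 33.469 dB.
L_p = 107.5 − 33.469 = 74.03 dB.

74.0 dB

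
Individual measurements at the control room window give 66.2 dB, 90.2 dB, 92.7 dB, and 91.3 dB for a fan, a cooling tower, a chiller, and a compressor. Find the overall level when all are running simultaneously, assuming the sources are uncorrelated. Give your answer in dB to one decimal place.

For uncorrelated sources the intensities add, so convert each level to linear form, sum, and take 10·log₁₀ of the total.
Σ 10^(L/10) = 10^(66.2/10) + 10^(90.2/10) + 10^(92.7/10) + 10^(91.3/10) = 4.262e+09.
L_total = 10·log₁₀(4.262e+09) = 96.30 dB.

96.3 dB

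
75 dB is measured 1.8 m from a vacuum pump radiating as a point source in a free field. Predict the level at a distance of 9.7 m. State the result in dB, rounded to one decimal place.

For a point source, L₂ = L₁ − 20·log₁₀(r₂/r₁).
L₂ = 75 − 20·log₁₀(9.7/1.8) = 75 − 14.630 = 60.37 dB.

60.4 dB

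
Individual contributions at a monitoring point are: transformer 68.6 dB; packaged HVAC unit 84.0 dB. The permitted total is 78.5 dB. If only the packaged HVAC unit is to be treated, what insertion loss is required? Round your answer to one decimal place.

The untreated sources together contribute 10^(68.6/10) = 7.244e+06, i.e. 68.60 dB.
To meet 78.5 dB overall, the treated packaged HVAC unit may contribute at most 10^(78.5/10) − 7.244e+06 = 6.355e+07, i.e. 78.03 dB.
Required insertion loss = 84.0 − 78.03 = 5.97 dB.

6.0 dB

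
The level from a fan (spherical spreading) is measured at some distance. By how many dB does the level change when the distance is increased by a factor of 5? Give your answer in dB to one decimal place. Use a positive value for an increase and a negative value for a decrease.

A point source loses 6 dB per doubling of distance; generally ΔL = −20·log₁₀(r₂/r₁).
ΔL = −20·log₁₀(5) = -13.98 dB.

-14.0 dB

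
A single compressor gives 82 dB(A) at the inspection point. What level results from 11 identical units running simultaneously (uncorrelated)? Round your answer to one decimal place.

92.4 dB(A)

L_total = L₁ + 10·log₁₀ N for N identical incoherent sources.
L_total = 82 + 10·log₁₀(11) = 82 + 10.414 = 92.41 dB(A).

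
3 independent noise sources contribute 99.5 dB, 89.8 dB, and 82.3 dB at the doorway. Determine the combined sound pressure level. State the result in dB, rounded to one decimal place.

Incoherent sources combine by intensity addition: L_total = 10·log₁₀(Σ 10^(L_i/10)).
Σ 10^(L/10) = 10^(99.5/10) + 10^(89.8/10) + 10^(82.3/10) = 1.004e+10.
L_total = 10·log₁₀(1.004e+10) = 100.02 dB.

100.0 dB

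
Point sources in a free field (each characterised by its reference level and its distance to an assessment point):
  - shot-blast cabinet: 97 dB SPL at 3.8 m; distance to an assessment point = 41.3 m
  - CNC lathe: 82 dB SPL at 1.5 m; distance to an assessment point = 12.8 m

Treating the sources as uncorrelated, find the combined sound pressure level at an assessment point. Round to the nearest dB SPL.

Propagate each source to the receiver with L = L_ref − 20·log₁₀(r/r_ref), then add intensities.
shot-blast cabinet: 97 − 20·log₁₀(41.3/3.8) = 97 − 20.72 = 76.28 dB SPL.
CNC lathe: 82 − 20·log₁₀(12.8/1.5) = 82 − 18.62 = 63.38 dB SPL.
Σ 10^(L/10) = 4.461e+07 → L_total = 10·log₁₀(4.461e+07) = 76.49 dB SPL.

76 dB SPL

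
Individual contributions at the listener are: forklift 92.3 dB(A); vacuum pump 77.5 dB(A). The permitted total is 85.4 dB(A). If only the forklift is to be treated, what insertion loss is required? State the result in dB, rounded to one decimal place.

Fixed contribution from the other source: Σ 10^(L/10) = 10^(77.5/10) = 5.623e+07 (77.50 dB(A)).
To meet 85.4 dB(A) overall, the treated forklift may contribute at most 10^(85.4/10) − 5.623e+07 = 2.905e+08, i.e. 84.63 dB(A).
Required insertion loss = 92.3 − 84.63 = 7.67 dB.

7.7 dB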